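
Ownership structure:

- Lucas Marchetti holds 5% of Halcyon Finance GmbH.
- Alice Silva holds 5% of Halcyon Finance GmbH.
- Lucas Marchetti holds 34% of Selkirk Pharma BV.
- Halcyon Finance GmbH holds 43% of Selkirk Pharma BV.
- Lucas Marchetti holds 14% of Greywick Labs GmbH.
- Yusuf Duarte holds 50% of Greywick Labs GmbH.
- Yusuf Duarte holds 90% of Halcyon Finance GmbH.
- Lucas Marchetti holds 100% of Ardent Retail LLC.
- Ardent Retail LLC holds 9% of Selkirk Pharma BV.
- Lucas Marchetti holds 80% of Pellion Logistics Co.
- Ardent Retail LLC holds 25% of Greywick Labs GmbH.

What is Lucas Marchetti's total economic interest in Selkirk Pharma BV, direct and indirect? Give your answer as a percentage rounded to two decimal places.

45.15%

Lucas reaches Selkirk along 3 paths.
Via Ardent: 100% × 9% = 9%.
Via Halcyon: 5% × 43% = 2.15%.
Direct stake: 34% = 34%.
Total: 9% + 2.15% + 34% = 45.15%.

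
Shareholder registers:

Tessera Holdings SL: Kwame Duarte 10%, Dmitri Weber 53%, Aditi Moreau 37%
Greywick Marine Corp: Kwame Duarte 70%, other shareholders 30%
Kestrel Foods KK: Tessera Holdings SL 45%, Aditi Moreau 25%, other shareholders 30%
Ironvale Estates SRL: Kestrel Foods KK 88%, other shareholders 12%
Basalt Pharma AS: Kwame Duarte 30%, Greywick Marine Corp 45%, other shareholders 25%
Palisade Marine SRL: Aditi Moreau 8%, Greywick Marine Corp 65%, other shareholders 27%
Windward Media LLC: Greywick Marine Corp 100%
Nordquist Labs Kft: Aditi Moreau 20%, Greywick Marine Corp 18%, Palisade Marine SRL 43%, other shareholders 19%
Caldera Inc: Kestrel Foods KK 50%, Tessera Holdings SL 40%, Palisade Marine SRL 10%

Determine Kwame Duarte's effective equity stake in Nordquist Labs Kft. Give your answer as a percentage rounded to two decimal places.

Kwame reaches Nordquist along 2 paths.
Via Greywick: 70% × 18% = 12.6%.
Via Greywick → Palisade: 70% × 65% × 43% = 19.565%.
Total: 12.6% + 19.565% = 32.165%.
Rounded: 32.17%.

32.17%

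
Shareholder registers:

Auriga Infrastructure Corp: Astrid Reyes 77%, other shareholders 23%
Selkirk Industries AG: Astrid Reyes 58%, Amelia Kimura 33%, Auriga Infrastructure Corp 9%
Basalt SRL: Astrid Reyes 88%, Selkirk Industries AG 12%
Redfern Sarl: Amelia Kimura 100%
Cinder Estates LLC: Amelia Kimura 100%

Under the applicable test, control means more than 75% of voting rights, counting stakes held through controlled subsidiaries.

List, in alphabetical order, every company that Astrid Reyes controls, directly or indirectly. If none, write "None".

Auriga Infrastructure Corp, Basalt SRL

Astrid holds 77% of Auriga, so Astrid controls Auriga.
Astrid holds 88% of Basalt, so Astrid controls Basalt.
No other company's threshold is met.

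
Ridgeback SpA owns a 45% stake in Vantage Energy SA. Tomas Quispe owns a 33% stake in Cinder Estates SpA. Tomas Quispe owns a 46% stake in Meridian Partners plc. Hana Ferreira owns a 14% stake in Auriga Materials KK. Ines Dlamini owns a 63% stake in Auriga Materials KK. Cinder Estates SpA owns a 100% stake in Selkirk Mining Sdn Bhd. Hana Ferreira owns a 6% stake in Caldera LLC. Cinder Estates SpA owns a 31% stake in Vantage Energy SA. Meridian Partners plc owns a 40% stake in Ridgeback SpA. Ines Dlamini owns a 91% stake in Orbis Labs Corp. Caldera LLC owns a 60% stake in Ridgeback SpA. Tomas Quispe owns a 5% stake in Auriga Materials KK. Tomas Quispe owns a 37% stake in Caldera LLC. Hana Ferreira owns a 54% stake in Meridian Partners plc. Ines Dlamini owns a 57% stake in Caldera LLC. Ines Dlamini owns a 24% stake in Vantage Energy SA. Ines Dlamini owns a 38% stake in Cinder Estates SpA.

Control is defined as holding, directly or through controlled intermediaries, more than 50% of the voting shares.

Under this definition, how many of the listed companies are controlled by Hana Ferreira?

1

Hana holds 54% of Meridian, so Hana controls Meridian.
No other company's threshold is met.
Hana controls 1 company.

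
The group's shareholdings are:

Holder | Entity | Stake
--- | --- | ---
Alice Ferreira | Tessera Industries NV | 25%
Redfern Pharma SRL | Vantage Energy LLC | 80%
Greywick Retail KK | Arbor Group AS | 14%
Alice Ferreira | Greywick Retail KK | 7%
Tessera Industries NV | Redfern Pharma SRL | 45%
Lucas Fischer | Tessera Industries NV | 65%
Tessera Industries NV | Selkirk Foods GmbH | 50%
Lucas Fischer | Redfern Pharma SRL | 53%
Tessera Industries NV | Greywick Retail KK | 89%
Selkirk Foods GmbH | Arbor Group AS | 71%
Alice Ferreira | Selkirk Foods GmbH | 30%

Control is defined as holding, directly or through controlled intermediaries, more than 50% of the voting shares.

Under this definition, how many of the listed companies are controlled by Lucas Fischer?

Lucas holds 65% of Tessera, so Lucas controls Tessera.
Tessera and Lucas together hold 45% + 53% = 98% of Redfern, so Lucas controls Redfern.
Tessera holds 89% of Greywick, so Lucas controls Greywick.
Redfern holds 80% of Vantage, so Lucas controls Vantage.
No other company's threshold is met.
Lucas controls 4 companies.

4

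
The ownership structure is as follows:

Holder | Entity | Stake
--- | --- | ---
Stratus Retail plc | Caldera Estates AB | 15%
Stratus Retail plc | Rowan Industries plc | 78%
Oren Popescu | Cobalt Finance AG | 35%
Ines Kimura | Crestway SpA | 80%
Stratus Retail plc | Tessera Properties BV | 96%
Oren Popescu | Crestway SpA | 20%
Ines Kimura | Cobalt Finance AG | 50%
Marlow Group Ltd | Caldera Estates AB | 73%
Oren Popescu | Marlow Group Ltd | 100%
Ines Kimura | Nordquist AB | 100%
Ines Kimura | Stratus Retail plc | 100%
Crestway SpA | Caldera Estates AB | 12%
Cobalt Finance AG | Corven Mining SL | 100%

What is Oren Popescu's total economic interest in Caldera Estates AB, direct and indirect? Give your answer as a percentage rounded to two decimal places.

Oren reaches Caldera along 2 paths.
Via Crestway: 20% × 12% = 2.4%.
Via Marlow: 100% × 73% = 73%.
Total: 2.4% + 73% = 75.4%.
Rounded: 75.40%.

75.40%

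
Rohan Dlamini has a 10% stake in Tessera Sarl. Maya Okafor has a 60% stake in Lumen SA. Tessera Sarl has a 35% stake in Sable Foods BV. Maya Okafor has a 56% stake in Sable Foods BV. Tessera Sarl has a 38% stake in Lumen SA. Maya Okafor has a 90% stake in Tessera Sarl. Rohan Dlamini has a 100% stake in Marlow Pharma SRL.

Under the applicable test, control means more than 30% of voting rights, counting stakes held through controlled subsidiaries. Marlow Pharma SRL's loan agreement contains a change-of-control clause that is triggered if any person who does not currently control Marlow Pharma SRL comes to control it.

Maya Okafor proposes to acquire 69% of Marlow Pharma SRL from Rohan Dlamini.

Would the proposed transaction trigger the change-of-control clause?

The purchase adds only to Maya's holdings (Rohan's stake shrinks), so Maya is the only person who could newly come to control Marlow.
Maya holds 90% of Tessera, so Maya controls Tessera.
Tessera and Maya together hold 35% + 56% = 91% of Sable, so Maya controls Sable.
Maya and Tessera together hold 60% + 38% = 98% of Lumen, so Maya controls Lumen.
Neither Maya nor any entity Maya controls holds any voting interest in Marlow.
So before the transaction, Maya does not control Marlow.
After the purchase, Maya holds 69% of Marlow directly, and Rohan's stake falls to 31%.
Maya holds 69% of Marlow, so Maya controls Marlow.
Maya did not control Marlow before and does after, so the clause is triggered.

Yes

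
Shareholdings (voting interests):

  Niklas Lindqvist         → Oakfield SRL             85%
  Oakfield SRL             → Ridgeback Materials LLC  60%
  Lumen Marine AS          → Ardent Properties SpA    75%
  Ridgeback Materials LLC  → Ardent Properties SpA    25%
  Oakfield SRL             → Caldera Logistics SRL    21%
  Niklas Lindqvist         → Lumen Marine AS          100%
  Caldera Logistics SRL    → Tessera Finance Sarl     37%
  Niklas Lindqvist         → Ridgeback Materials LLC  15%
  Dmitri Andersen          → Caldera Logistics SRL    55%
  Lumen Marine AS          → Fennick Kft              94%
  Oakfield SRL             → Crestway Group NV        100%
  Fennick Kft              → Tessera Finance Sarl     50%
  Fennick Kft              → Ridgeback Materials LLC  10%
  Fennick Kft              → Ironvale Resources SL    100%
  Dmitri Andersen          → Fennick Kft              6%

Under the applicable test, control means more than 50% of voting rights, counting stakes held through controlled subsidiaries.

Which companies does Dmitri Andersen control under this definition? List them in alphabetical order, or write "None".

Caldera Logistics SRL

Dmitri holds 55% of Caldera, so Dmitri controls Caldera.
No other company's threshold is met.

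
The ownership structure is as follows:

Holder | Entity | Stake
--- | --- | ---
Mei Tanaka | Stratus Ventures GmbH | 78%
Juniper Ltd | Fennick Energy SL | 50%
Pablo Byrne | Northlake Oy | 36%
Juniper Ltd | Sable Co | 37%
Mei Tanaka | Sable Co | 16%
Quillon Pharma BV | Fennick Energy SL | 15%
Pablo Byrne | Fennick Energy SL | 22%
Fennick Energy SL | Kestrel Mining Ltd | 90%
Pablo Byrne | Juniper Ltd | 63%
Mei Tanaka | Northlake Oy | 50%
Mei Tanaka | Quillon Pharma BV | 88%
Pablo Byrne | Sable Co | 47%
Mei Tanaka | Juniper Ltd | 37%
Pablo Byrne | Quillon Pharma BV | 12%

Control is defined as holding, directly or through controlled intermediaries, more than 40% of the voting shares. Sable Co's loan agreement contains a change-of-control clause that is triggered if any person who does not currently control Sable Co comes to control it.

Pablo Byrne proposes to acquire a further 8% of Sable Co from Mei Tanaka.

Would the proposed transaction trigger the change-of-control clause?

No

The purchase adds only to Pablo's holdings (Mei's stake shrinks), so Pablo is the only person who could newly come to control Sable.
Pablo holds 63% of Juniper, so Pablo controls Juniper.
Pablo and Juniper together hold 47% + 37% = 84% of Sable, so Pablo controls Sable.
So Pablo already controls Sable before the transaction.
After the purchase, Pablo's direct stake in Sable rises to 47% + 8% = 55%, and Mei's stake falls to 8%.
Pablo controlled Sable already, so this is not a new person acquiring control; every other person's position is unchanged or reduced.
No new person acquires control, so the clause is not triggered.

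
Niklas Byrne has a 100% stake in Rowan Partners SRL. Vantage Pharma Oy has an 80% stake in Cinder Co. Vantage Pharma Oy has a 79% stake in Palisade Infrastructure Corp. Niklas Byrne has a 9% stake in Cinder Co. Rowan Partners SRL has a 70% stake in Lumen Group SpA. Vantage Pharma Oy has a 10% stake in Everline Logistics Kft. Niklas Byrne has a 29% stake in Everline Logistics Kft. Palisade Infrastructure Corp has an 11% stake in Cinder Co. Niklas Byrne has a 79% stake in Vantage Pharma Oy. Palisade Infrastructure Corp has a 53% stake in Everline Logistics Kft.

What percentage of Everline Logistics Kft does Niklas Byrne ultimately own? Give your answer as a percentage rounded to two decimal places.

69.98%

Niklas reaches Everline along 3 paths.
Direct stake: 29% = 29%.
Via Vantage: 79% × 10% = 7.9%.
Via Vantage → Palisade: 79% × 79% × 53% = 33.0773%.
Total: 29% + 7.9% + 33.0773% = 69.9773%.
Rounded: 69.98%.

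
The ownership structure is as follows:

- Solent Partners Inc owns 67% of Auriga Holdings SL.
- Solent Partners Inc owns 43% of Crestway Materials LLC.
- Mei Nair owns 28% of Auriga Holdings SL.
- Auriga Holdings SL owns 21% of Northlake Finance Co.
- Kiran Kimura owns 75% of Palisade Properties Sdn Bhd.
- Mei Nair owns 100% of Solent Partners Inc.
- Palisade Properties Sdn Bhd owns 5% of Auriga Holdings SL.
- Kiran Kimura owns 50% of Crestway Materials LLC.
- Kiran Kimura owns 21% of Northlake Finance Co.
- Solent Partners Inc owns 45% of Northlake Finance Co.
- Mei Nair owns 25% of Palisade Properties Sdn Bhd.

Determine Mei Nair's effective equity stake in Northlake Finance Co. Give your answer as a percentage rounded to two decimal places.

65.21%

Mei reaches Northlake along 4 paths.
Via Solent: 100% × 45% = 45%.
Via Auriga: 28% × 21% = 5.88%.
Via Solent → Auriga: 100% × 67% × 21% = 14.07%.
Via Palisade → Auriga: 25% × 5% × 21% = 0.2625%.
Total: 45% + 5.88% + 14.07% + 0.2625% = 65.2125%.
Rounded: 65.21%.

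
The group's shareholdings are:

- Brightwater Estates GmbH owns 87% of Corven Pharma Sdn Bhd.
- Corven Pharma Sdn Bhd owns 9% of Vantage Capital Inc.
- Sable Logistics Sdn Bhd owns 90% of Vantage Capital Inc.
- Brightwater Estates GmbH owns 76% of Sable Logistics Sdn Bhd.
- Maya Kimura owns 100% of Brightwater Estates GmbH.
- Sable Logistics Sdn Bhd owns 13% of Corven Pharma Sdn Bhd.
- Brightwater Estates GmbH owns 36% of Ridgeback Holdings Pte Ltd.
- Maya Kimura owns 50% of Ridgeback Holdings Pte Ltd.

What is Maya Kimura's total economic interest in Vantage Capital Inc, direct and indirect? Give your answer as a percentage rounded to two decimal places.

Maya reaches Vantage along 3 paths.
Via Brightwater → Sable: 100% × 76% × 90% = 68.4%.
Via Brightwater → Corven: 100% × 87% × 9% = 7.83%.
Via Brightwater → Sable → Corven: 100% × 76% × 13% × 9% = 0.8892%.
Total: 68.4% + 7.83% + 0.8892% = 77.1192%.
Rounded: 77.12%.

77.12%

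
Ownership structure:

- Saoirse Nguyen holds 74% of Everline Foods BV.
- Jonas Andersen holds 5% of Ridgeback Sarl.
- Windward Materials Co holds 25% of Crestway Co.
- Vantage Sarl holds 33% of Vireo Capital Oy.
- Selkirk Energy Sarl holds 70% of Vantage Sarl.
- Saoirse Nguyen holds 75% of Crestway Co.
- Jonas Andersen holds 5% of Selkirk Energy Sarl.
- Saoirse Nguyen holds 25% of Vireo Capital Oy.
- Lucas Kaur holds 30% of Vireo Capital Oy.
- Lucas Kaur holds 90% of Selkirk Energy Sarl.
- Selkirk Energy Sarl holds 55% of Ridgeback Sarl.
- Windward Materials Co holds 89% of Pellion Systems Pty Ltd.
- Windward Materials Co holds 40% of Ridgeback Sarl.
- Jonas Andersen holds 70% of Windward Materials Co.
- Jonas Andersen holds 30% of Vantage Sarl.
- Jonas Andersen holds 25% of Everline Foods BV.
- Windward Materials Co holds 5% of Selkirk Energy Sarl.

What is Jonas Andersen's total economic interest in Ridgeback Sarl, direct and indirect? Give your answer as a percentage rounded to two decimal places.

37.68%

Jonas reaches Ridgeback along 4 paths.
Via Windward: 70% × 40% = 28%.
Via Windward → Selkirk: 70% × 5% × 55% = 1.925%.
Via Selkirk: 5% × 55% = 2.75%.
Direct stake: 5% = 5%.
Total: 28% + 1.925% + 2.75% + 5% = 37.675%.
Rounded: 37.68%.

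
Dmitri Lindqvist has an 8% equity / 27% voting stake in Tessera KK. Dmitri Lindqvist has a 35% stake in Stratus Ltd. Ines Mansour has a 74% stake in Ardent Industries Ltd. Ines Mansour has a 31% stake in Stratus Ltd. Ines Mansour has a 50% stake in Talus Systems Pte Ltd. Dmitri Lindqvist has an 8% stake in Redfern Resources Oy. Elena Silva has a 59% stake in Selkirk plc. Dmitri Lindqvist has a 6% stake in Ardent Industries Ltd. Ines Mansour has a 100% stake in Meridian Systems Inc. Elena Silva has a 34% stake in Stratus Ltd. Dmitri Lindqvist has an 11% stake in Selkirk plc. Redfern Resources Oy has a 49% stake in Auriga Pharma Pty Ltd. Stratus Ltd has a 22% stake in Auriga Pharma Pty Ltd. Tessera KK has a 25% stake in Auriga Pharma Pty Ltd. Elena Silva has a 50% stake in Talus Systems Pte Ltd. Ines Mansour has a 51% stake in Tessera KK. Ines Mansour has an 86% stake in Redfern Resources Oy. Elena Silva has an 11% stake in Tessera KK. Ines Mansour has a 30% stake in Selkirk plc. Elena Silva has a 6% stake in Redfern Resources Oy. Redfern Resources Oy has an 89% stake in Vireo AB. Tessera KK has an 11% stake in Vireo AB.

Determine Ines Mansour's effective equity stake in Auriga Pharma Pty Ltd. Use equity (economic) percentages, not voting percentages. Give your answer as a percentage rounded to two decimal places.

61.71%

Ines reaches Auriga along 3 paths.
Via Redfern: 86% × 49% = 42.14%.
Via Stratus: 31% × 22% = 6.82%.
Via Tessera: 51% × 25% = 12.75%.
Total: 42.14% + 6.82% + 12.75% = 61.71%.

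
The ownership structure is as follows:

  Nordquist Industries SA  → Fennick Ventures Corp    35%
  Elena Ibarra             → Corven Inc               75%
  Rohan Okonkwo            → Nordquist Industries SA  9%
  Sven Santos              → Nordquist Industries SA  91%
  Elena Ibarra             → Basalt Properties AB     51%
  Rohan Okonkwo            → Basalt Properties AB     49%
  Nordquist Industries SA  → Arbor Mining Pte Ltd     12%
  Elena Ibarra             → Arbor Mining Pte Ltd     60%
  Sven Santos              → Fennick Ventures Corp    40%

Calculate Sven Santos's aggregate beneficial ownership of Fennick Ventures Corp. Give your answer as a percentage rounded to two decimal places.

Sven reaches Fennick along 2 paths.
Via Nordquist: 91% × 35% = 31.85%.
Direct stake: 40% = 40%.
Total: 31.85% + 40% = 71.85%.

71.85%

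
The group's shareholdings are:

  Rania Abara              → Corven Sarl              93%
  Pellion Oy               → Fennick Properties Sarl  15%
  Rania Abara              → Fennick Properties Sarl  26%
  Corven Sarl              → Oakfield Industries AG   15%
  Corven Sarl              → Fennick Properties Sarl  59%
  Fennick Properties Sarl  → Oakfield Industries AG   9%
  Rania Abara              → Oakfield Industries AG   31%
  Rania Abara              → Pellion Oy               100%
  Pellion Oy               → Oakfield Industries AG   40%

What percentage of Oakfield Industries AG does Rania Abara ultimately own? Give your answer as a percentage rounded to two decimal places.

93.58%

Rania reaches Oakfield along 6 paths.
Direct stake: 31% = 31%.
Via Pellion: 100% × 40% = 40%.
Via Corven: 93% × 15% = 13.95%.
Via Pellion → Fennick: 100% × 15% × 9% = 1.35%.
Via Corven → Fennick: 93% × 59% × 9% = 4.9383%.
Via Fennick: 26% × 9% = 2.34%.
Total: 31% + 40% + 13.95% + 1.35% + 4.9383% + 2.34% = 93.5783%.
Rounded: 93.58%.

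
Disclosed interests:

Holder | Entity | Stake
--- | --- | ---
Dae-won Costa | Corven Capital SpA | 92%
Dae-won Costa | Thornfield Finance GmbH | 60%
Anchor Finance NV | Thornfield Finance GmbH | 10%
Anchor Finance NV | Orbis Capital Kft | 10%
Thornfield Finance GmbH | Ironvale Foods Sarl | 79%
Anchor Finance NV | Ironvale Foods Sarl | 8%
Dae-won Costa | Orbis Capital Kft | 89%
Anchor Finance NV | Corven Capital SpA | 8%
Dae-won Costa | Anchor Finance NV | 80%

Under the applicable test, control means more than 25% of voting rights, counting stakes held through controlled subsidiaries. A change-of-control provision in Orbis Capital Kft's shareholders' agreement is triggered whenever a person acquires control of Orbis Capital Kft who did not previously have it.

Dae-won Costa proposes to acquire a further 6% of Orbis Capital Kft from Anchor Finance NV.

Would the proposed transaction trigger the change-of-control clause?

The purchase adds only to Dae-won's holdings (Anchor's stake shrinks), so Dae-won is the only person who could newly come to control Orbis.
Dae-won holds 80% of Anchor, so Dae-won controls Anchor.
Dae-won and Anchor together hold 89% + 10% = 99% of Orbis, so Dae-won controls Orbis.
So Dae-won already controls Orbis before the transaction.
After the purchase, Dae-won's direct stake in Orbis rises to 89% + 6% = 95%, and Anchor's stake falls to 4%.
Dae-won controlled Orbis already, so this is not a new person acquiring control; every other person's position is unchanged or reduced.
No new person acquires control, so the clause is not triggered.

No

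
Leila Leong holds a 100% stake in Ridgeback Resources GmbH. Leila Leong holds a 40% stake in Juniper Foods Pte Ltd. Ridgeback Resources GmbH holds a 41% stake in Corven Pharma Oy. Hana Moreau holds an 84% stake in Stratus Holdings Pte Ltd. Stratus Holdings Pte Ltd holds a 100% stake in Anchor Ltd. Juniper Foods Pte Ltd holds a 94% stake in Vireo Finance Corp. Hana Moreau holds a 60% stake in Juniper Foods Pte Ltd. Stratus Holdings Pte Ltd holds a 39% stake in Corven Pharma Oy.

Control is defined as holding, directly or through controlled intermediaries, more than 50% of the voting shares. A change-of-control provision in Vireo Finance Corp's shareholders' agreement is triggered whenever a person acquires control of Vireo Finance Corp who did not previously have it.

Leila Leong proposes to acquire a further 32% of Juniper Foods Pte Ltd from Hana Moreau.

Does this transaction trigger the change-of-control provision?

Yes

The purchase adds only to Leila's holdings (Hana's stake shrinks), so Leila is the only person who could newly come to control Vireo.
Leila holds 100% of Ridgeback, so Leila controls Ridgeback.
Neither Leila nor any entity Leila controls holds any voting interest in Vireo.
So before the transaction, Leila does not control Vireo.
After the purchase, Leila's direct stake in Juniper rises to 40% + 32% = 72%, and Hana's stake falls to 28%.
Leila holds 72% of Juniper, so Leila controls Juniper.
Juniper holds 94% of Vireo, so Leila controls Vireo.
Leila did not control Vireo before and does after, so the clause is triggered.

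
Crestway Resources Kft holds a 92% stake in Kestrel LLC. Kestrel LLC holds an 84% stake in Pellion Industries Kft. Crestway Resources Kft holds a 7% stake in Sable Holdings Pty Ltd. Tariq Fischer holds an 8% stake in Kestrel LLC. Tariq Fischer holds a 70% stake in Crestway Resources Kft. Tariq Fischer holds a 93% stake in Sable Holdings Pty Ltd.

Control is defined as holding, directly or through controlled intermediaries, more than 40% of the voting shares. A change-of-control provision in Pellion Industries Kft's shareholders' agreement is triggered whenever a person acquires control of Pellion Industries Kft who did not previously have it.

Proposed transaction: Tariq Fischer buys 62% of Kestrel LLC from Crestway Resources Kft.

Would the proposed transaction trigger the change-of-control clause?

No

The purchase adds only to Tariq's holdings (Crestway's stake shrinks), so Tariq is the only person who could newly come to control Pellion.
Tariq holds 70% of Crestway, so Tariq controls Crestway.
Tariq and Crestway together hold 8% + 92% = 100% of Kestrel, so Tariq controls Kestrel.
Kestrel holds 84% of Pellion, so Tariq controls Pellion.
So Tariq already controls Pellion before the transaction.
After the purchase, Tariq's direct stake in Kestrel rises to 8% + 62% = 70%, and Crestway's stake falls to 30%.
Tariq controlled Pellion already, so this is not a new person acquiring control; every other person's position is unchanged or reduced.
No new person acquires control, so the clause is not triggered.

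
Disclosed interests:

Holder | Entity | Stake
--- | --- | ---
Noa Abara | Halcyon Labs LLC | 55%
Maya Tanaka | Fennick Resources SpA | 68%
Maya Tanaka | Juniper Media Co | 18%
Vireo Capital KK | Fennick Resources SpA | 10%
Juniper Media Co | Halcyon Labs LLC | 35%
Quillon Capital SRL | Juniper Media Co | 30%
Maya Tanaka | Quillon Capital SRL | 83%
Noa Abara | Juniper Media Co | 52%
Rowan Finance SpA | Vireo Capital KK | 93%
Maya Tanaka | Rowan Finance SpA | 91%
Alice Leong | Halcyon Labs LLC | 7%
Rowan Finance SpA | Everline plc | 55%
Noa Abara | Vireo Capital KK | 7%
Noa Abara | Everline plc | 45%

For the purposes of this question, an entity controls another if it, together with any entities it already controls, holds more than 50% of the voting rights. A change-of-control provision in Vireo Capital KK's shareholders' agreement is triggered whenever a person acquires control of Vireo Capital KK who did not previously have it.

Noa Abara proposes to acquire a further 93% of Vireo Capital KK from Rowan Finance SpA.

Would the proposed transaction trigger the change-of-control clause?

Yes

The purchase adds only to Noa's holdings (Rowan's stake shrinks), so Noa is the only person who could newly come to control Vireo.
Noa holds 52% of Juniper, so Noa controls Juniper.
Juniper and Noa together hold 35% + 55% = 90% of Halcyon, so Noa controls Halcyon.
In Vireo, Noa's side holds only 7%, not > 50%.
So before the transaction, Noa does not control Vireo.
After the purchase, Noa's direct stake in Vireo rises to 7% + 93% = 100%, and Rowan's stake falls to 0%.
Noa holds 100% of Vireo, so Noa controls Vireo.
Noa did not control Vireo before and does after, so the clause is triggered.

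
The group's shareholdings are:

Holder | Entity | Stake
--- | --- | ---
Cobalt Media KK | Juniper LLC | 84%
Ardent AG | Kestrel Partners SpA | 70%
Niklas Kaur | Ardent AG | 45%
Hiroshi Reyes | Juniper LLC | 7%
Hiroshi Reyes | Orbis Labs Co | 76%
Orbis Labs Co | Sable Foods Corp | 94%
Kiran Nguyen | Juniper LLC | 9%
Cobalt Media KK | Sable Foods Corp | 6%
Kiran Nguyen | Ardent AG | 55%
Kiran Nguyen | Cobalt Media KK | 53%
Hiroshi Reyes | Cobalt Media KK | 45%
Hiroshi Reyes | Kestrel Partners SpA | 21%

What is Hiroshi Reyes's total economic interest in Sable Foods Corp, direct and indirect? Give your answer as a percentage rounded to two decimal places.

Hiroshi reaches Sable along 2 paths.
Via Cobalt: 45% × 6% = 2.7%.
Via Orbis: 76% × 94% = 71.44%.
Total: 2.7% + 71.44% = 74.14%.

74.14%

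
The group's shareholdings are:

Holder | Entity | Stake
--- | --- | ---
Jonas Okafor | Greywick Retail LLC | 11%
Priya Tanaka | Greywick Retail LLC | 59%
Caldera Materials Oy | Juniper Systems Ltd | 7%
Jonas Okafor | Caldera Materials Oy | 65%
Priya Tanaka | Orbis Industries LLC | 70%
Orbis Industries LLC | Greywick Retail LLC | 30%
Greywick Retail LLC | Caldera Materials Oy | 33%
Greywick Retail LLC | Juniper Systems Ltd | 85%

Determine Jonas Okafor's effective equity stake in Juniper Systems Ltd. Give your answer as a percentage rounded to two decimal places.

14.15%

Jonas reaches Juniper along 3 paths.
Via Greywick: 11% × 85% = 9.35%.
Via Greywick → Caldera: 11% × 33% × 7% = 0.2541%.
Via Caldera: 65% × 7% = 4.55%.
Total: 9.35% + 0.2541% + 4.55% = 14.1541%.
Rounded: 14.15%.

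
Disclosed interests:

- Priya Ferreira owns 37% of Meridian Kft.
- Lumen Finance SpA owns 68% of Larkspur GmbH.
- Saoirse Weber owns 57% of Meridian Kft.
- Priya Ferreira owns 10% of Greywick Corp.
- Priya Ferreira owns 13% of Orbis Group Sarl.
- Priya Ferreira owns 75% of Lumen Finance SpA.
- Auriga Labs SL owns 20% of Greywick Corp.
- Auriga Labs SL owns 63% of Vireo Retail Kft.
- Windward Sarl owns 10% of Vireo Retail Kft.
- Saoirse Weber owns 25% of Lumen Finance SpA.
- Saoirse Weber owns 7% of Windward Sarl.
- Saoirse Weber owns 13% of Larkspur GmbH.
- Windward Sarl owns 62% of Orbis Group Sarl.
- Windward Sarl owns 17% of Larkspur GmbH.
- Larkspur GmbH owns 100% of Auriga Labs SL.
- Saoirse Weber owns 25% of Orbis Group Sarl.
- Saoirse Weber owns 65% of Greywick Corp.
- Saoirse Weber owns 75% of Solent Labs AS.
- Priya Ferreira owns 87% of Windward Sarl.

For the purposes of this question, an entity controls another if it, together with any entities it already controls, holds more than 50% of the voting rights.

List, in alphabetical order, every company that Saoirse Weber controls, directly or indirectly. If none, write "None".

Greywick Corp, Meridian Kft, Solent Labs AS

Saoirse holds 65% of Greywick, so Saoirse controls Greywick.
Saoirse holds 75% of Solent, so Saoirse controls Solent.
Saoirse holds 57% of Meridian, so Saoirse controls Meridian.
No other company's threshold is met.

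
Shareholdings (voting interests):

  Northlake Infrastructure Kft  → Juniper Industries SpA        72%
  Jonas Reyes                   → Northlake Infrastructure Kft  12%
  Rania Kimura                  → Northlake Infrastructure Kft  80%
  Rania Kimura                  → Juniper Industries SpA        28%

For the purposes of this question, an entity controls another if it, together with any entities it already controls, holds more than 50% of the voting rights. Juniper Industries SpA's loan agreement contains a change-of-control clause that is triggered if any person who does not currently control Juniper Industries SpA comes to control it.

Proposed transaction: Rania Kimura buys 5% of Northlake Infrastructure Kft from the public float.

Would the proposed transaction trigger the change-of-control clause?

The purchase changes only Rania's holdings, so Rania is the only person who could newly come to control Juniper.
Rania holds 80% of Northlake, so Rania controls Northlake.
Northlake and Rania together hold 72% + 28% = 100% of Juniper, so Rania controls Juniper.
So Rania already controls Juniper before the transaction.
After the purchase, Rania's direct stake in Northlake rises to 80% + 5% = 85%.
Rania controlled Juniper already, so this is not a new person acquiring control; every other person's position is unchanged or reduced.
No new person acquires control, so the clause is not triggered.

No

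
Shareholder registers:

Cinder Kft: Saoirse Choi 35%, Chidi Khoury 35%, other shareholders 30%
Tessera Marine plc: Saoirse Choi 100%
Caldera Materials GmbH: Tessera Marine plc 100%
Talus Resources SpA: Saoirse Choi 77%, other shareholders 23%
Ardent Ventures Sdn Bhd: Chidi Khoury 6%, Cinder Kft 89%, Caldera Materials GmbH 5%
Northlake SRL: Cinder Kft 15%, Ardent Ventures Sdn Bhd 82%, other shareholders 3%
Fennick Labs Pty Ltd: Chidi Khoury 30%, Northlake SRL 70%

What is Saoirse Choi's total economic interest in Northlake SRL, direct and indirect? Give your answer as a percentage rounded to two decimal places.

34.89%

Saoirse reaches Northlake along 3 paths.
Via Cinder: 35% × 15% = 5.25%.
Via Cinder → Ardent: 35% × 89% × 82% = 25.543%.
Via Tessera → Caldera → Ardent: 100% × 100% × 5% × 82% = 4.1%.
Total: 5.25% + 25.543% + 4.1% = 34.893%.
Rounded: 34.89%.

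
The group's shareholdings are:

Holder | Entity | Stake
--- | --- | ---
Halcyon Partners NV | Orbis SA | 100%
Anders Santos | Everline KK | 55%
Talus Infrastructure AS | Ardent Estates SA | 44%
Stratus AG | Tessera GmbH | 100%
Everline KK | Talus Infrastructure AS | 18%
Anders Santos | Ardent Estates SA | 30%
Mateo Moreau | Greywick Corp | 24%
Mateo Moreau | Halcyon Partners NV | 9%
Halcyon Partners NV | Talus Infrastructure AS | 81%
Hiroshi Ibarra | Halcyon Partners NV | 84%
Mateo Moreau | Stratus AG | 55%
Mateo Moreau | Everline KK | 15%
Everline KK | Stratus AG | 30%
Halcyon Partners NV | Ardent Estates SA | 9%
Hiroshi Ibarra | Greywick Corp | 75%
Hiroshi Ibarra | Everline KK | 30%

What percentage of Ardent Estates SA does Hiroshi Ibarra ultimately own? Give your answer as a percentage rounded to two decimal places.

Hiroshi reaches Ardent along 3 paths.
Via Halcyon: 84% × 9% = 7.56%.
Via Halcyon → Talus: 84% × 81% × 44% = 29.9376%.
Via Everline → Talus: 30% × 18% × 44% = 2.376%.
Total: 7.56% + 29.9376% + 2.376% = 39.8736%.
Rounded: 39.87%.

39.87%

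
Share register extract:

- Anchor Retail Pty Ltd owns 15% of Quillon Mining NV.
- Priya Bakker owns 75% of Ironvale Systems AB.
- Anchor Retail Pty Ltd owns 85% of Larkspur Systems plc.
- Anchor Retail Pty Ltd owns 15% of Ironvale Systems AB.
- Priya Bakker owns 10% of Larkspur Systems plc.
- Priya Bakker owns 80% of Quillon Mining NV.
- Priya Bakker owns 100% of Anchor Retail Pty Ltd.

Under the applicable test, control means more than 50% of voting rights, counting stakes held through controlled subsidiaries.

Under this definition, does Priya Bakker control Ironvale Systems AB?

Priya holds 100% of Anchor, so Priya controls Anchor.
Anchor and Priya together hold 15% + 75% = 90% of Ironvale, so Priya controls Ironvale.

Yes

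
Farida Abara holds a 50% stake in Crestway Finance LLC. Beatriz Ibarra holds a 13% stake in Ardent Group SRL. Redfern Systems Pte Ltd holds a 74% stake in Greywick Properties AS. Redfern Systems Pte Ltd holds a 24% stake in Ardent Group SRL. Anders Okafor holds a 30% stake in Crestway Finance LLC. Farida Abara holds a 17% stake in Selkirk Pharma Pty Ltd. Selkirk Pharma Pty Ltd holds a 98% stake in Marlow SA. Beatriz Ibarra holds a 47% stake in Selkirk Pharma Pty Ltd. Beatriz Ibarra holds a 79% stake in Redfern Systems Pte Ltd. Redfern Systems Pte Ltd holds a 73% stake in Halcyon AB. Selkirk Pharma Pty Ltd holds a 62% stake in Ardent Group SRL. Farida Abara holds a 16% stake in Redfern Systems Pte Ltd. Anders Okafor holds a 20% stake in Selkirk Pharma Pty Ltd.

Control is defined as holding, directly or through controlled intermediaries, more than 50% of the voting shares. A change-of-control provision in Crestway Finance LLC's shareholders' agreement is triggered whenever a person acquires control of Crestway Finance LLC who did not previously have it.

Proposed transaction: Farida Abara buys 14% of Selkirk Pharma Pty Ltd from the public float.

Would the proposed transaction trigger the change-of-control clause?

The purchase changes only Farida's holdings, so Farida is the only person who could newly come to control Crestway.
Farida's largest direct stake is 50% in Crestway, which does not meet the threshold, so Farida controls no company.
In Crestway, Farida's side holds only 50%, not > 50%.
So before the transaction, Farida does not control Crestway.
After the purchase, Farida's direct stake in Selkirk rises to 17% + 14% = 31%.
Farida's side now holds 31% of Selkirk, not > 50%, so Farida still does not control Selkirk.
After the transaction, Farida's side holds 50% of Crestway, not > 50%, so Farida still does not control Crestway.
No new person acquires control, so the clause is not triggered.

No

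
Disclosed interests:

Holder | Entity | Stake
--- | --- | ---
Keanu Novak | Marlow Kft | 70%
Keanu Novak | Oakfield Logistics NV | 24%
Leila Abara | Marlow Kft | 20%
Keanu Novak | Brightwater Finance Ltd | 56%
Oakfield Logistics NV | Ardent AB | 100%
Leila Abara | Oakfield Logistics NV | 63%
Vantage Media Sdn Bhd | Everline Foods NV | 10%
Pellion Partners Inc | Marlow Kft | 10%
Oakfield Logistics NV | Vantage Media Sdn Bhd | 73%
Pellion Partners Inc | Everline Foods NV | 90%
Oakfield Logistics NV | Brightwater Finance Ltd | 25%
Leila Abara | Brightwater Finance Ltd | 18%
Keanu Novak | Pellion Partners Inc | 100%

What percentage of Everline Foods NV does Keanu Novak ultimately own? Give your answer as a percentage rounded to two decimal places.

Keanu reaches Everline along 2 paths.
Via Pellion: 100% × 90% = 90%.
Via Oakfield → Vantage: 24% × 73% × 10% = 1.752%.
Total: 90% + 1.752% = 91.752%.
Rounded: 91.75%.

91.75%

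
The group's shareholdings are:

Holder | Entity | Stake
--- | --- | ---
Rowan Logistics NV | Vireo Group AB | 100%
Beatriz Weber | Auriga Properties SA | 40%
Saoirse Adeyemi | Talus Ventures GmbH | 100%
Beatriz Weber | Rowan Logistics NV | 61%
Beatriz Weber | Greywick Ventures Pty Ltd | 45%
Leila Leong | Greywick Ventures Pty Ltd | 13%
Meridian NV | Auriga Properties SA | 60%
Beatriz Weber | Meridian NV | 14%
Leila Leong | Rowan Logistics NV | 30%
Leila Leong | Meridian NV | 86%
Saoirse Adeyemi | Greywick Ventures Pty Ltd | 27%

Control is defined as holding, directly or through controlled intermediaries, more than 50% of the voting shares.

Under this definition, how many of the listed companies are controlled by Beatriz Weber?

Beatriz holds 61% of Rowan, so Beatriz controls Rowan.
Rowan holds 100% of Vireo, so Beatriz controls Vireo.
No other company's threshold is met.
Beatriz controls 2 companies.

2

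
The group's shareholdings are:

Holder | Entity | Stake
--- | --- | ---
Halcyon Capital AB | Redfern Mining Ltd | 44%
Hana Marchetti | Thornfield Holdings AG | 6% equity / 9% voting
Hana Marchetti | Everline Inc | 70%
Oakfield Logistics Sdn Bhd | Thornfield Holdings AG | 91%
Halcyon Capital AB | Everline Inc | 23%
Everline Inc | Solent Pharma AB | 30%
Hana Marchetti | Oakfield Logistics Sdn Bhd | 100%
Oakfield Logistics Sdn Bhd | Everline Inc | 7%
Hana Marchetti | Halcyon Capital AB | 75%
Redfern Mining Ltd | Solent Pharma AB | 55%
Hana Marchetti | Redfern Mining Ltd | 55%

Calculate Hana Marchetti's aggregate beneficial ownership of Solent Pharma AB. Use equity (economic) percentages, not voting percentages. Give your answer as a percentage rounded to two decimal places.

76.68%

Hana reaches Solent along 5 paths.
Via Halcyon → Everline: 75% × 23% × 30% = 5.175%.
Via Everline: 70% × 30% = 21%.
Via Oakfield → Everline: 100% × 7% × 30% = 2.1%.
Via Halcyon → Redfern: 75% × 44% × 55% = 18.15%.
Via Redfern: 55% × 55% = 30.25%.
Total: 5.175% + 21% + 2.1% + 18.15% + 30.25% = 76.675%.
Rounded: 76.68%.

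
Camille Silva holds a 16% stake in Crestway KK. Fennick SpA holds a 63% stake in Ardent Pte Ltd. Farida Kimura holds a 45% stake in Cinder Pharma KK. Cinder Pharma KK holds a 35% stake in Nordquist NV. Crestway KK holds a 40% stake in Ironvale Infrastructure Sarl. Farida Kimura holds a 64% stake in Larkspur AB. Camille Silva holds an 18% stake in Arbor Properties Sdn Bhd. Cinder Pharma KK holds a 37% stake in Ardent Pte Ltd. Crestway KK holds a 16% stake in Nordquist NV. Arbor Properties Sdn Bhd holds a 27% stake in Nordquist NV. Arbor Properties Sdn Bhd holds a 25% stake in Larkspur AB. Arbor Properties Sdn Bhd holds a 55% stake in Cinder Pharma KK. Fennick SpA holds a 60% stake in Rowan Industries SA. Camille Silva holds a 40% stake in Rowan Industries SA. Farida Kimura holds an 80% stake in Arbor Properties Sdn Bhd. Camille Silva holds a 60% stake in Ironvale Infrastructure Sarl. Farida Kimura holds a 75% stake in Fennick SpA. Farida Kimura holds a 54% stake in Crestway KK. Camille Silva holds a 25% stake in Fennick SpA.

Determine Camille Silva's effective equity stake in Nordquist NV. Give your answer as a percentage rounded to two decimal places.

10.89%

Camille reaches Nordquist along 3 paths.
Via Crestway: 16% × 16% = 2.56%.
Via Arbor → Cinder: 18% × 55% × 35% = 3.465%.
Via Arbor: 18% × 27% = 4.86%.
Total: 2.56% + 3.465% + 4.86% = 10.885%.
Rounded: 10.89%.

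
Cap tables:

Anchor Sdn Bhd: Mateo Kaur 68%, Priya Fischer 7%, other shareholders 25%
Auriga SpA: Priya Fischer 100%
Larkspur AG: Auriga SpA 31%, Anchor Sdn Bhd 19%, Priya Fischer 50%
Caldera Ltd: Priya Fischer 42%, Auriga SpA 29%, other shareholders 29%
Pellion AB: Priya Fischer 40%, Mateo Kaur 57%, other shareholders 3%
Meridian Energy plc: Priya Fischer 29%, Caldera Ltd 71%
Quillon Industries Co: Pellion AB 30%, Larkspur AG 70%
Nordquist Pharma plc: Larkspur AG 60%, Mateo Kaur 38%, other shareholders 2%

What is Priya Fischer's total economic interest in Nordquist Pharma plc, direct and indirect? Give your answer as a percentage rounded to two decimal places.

49.40%

Priya reaches Nordquist along 3 paths.
Via Auriga → Larkspur: 100% × 31% × 60% = 18.6%.
Via Anchor → Larkspur: 7% × 19% × 60% = 0.798%.
Via Larkspur: 50% × 60% = 30%.
Total: 18.6% + 0.798% + 30% = 49.398%.
Rounded: 49.40%.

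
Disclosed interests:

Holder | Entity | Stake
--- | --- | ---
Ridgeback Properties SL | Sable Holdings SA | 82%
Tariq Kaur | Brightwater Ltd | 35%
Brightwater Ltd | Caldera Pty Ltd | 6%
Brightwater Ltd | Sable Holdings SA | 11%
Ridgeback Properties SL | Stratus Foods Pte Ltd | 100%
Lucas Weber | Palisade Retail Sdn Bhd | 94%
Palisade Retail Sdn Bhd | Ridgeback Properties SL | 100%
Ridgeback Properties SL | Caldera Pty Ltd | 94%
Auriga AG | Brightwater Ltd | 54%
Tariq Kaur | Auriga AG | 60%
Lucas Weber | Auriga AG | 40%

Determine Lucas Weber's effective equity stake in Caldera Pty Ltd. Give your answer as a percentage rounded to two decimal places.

Lucas reaches Caldera along 2 paths.
Via Palisade → Ridgeback: 94% × 100% × 94% = 88.36%.
Via Auriga → Brightwater: 40% × 54% × 6% = 1.296%.
Total: 88.36% + 1.296% = 89.656%.
Rounded: 89.66%.

89.66%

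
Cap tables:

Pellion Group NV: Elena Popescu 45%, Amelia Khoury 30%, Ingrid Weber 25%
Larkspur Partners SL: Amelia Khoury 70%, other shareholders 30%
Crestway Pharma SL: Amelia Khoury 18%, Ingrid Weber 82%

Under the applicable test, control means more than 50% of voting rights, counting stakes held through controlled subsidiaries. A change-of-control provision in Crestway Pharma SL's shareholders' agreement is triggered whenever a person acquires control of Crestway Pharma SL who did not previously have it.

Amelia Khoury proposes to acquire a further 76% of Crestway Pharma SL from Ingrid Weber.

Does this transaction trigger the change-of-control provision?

Yes

The purchase adds only to Amelia's holdings (Ingrid's stake shrinks), so Amelia is the only person who could newly come to control Crestway.
Amelia holds 70% of Larkspur, so Amelia controls Larkspur.
In Crestway, Amelia's side holds only 18%, not > 50%.
So before the transaction, Amelia does not control Crestway.
After the purchase, Amelia's direct stake in Crestway rises to 18% + 76% = 94%, and Ingrid's stake falls to 6%.
Amelia holds 94% of Crestway, so Amelia controls Crestway.
Amelia did not control Crestway before and does after, so the clause is triggered.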